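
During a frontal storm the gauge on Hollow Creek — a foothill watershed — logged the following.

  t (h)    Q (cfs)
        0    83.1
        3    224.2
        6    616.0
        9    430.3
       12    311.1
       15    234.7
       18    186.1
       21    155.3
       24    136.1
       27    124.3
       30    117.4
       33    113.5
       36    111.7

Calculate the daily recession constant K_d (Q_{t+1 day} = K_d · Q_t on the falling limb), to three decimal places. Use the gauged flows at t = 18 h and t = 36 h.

Between t = 18 h and t = 36 h the flow falls from 186.1 to 111.7 cfs over 6×3 h = 18 h.
Per-interval ratio K = (111.7/186.1)^(1/6) = 0.9184; K_d = K^(24/3) = 0.506.

K_d ≈ 0.506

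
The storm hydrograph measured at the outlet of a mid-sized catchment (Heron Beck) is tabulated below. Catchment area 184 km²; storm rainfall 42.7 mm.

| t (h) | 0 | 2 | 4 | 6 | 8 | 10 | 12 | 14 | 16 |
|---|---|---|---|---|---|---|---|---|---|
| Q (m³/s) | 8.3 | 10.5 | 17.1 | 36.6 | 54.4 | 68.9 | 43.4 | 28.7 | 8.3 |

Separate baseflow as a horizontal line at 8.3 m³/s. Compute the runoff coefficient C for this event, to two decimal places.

C ≈ 0.18

ΣQ_DR = 201.5 m³/s; V = ΣQ_DR·Δt = 1.451 × 10^6 m³.
Runoff depth d = V / A = 7.885 mm.
C = d / P = 7.885 / 42.7 = 0.18.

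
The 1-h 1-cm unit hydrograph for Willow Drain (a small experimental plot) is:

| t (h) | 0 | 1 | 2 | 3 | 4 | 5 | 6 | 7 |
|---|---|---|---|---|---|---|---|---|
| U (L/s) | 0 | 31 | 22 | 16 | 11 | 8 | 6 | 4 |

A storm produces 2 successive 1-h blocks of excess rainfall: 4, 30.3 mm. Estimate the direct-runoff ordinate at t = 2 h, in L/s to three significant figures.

Q ≈ 103 L/s

By discrete convolution, Q_j = Σ (P_i / 10 mm) · U_{j−i}.
At t = 2 h (j=2): Q = (4/10)·22 + (30.3/10)·31 = 103 L/s.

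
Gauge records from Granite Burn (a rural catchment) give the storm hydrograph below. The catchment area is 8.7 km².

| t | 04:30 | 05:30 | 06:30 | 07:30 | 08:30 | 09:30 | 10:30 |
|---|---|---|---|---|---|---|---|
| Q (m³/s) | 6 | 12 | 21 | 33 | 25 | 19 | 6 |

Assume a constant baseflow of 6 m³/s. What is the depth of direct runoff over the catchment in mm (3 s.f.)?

d ≈ 33.1 mm

Direct runoff: 0.0, 6.0, 15.0, 27.0, 19.0, 13.0, 0.0 m³/s; ΣQ_DR = 80.00 m³/s.
V = ΣQ_DR · Δt = 80.00 × 3600 s = 2.880 × 10^5 m³.
Over A = 8.7 km², depth = V / A = 33.1 mm.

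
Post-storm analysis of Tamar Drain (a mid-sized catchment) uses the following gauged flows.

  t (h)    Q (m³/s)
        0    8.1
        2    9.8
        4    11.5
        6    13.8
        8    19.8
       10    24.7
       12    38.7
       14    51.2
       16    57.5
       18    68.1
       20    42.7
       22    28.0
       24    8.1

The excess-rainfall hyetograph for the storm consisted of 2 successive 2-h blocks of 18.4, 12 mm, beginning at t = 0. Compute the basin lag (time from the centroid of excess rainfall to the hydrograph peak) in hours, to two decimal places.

t_L ≈ 16.21 h

Centroid of excess rainfall: t_c = Σ P_i·t̄_i / ΣP_i = 1.7895 h (block centres at 1, 3 h).
Hydrograph peak occurs at t = 18 h, so basin lag t_L = 18 − 1.7895 = 16.21 h.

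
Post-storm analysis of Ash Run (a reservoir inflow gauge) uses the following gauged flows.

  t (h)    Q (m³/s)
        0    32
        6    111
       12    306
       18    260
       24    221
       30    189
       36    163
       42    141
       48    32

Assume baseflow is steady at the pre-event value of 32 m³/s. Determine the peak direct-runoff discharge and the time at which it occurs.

Subtracting baseflow gives direct-runoff ordinates: 0.0, 79.0, 274.0, 228.0, 189.0, 157.0, 131.0, 109.0, 0.0 m³/s.
The maximum is 274.0 m³/s, occurring at the reading for t = 12 h.

Q_p = 274.0 m³/s at t = 12 h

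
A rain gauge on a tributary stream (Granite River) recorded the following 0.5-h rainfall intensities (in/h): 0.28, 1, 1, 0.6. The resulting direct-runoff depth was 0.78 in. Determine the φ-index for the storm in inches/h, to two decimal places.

φ ≈ 0.35 in/h

Only the 3 blocks with intensity above φ contribute runoff: 1, 1, 0.6 in/h.
Σ(I−φ)·Δt = d  ⇒  (1+1+0.6 − 3φ)·0.5 = 0.78
φ = (2.600 − 0.78/0.5) / 3 = 0.35 in/h.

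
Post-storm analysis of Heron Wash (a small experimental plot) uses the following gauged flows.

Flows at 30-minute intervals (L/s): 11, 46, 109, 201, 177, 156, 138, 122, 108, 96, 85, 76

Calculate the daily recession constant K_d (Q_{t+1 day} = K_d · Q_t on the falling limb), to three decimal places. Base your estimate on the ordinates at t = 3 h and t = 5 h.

Between t = 3 h and t = 5 h the flow falls from 138 to 85 L/s over 4×0.5 h = 2 h.
Per-interval ratio K = (85/138)^(1/4) = 0.8859; K_d = K^(24/0.5) = 0.003.

K_d ≈ 0.003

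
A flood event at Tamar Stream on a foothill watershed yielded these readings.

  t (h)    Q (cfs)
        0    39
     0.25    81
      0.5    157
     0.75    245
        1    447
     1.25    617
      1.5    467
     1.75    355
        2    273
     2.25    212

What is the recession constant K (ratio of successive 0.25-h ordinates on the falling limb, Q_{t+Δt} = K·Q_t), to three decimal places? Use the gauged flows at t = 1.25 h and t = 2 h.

Using the recession-limb readings at t = 1.25 h and t = 2 h: Q falls from 617 to 273 cfs over 3 intervals.
K = (Q₂/Q₁)^(1/3) = (273/617)^(1/3) = 0.762.

K ≈ 0.762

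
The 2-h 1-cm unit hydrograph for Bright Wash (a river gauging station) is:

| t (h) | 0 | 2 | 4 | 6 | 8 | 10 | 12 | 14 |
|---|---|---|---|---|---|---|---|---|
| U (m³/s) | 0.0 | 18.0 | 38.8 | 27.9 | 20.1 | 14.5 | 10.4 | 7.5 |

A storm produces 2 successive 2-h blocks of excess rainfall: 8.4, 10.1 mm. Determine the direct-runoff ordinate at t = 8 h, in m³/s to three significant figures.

By discrete convolution, Q_j = Σ (P_i / 10 mm) · U_{j−i}.
At t = 8 h (j=4): Q = (8.4/10)·20.1 + (10.1/10)·27.9 = 45.1 m³/s.

Q ≈ 45.1 m³/s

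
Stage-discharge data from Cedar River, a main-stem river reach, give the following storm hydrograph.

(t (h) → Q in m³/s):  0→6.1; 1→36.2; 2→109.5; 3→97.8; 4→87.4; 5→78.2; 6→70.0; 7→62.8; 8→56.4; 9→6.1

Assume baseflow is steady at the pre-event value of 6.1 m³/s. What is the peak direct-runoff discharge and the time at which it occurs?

Q_p = 103.4 m³/s at t = 2 h

Subtracting baseflow gives direct-runoff ordinates: 0.0, 30.1, 103.4, 91.7, 81.3, 72.1, 63.9, 56.7, 50.3, 0.0 m³/s.
The maximum is 103.4 m³/s, occurring at the reading for t = 2 h.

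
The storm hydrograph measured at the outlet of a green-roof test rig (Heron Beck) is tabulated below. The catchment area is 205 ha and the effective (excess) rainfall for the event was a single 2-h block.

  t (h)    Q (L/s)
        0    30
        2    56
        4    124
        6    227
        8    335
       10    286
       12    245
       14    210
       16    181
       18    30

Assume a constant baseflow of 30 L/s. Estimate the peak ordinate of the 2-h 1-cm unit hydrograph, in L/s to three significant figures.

U_p ≈ 610 L/s

Direct runoff: 0.0, 26.0, 94.0, 197.0, 305.0, 256.0, 215.0, 180.0, 151.0, 0.0 L/s; ΣQ_DR = 1424 L/s, peak = 305.0 L/s.
Runoff depth d = ΣQ_DR·Δt / A = 1424 × 7200 / (205 ha) = 5.001 mm.
The 1-cm UH is the DRH scaled by (10 mm)/d, so U_p = 305.0 × 10/5.001 = 610 L/s.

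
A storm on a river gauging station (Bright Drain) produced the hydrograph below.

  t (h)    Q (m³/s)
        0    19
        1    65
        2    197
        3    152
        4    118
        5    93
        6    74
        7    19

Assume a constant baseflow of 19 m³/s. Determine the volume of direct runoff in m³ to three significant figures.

V ≈ 2.11 × 10^6 m³

Direct-runoff ordinates (Q − Q_b): 0.0, 46.0, 178.0, 133.0, 99.0, 74.0, 55.0, 0.0 m³/s.
ΣQ_DR = 585.0 m³/s.
With Δt = 1 h = 3600 s, V = ΣQ_DR · Δt = 585.0 × 3600 = 2.11 × 10^6 m³.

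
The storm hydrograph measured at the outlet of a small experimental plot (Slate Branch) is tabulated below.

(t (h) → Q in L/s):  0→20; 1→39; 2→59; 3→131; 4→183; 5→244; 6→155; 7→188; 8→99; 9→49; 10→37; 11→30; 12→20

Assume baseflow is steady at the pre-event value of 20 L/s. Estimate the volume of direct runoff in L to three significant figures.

Direct-runoff ordinates (Q − Q_b): 0.0, 19.0, 39.0, 111.0, 163.0, 224.0, 135.0, 168.0, 79.0, 29.0, 17.0, 10.0, 0.0 L/s.
ΣQ_DR = 994.0 L/s.
With Δt = 1 h = 3600 s, V = ΣQ_DR · Δt = 994.0 × 3600 = 3.58 × 10^6 L.

V ≈ 3.58 × 10^6 L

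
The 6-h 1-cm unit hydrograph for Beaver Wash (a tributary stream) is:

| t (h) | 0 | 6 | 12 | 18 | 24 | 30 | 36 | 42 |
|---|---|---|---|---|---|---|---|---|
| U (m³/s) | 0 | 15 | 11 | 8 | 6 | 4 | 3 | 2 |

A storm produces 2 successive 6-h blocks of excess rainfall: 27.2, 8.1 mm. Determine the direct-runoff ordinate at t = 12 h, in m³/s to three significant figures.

By discrete convolution, Q_j = Σ (P_i / 10 mm) · U_{j−i}.
At t = 12 h (j=2): Q = (27.2/10)·11 + (8.1/10)·15 = 42.1 m³/s.

Q ≈ 42.1 m³/s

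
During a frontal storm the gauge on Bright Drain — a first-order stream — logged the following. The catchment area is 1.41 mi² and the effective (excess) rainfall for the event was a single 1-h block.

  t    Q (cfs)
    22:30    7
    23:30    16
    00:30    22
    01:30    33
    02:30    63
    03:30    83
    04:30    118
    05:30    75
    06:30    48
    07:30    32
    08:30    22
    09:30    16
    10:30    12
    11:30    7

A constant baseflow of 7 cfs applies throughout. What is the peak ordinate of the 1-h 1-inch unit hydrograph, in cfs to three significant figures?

U_p ≈ 221 cfs

Direct runoff: 0.0, 9.0, 15.0, 26.0, 56.0, 76.0, 111.0, 68.0, 41.0, 25.0, 15.0, 9.0, 5.0, 0.0 cfs; ΣQ_DR = 456.0 cfs, peak = 111.0 cfs.
Runoff depth d = ΣQ_DR·Δt / A = 456.0 × 3600 / (1.41 mi²) = 0.5011 in.
The 1-inch UH is the DRH scaled by (1 in)/d, so U_p = 111.0 × 1/0.5011 = 221 cfs.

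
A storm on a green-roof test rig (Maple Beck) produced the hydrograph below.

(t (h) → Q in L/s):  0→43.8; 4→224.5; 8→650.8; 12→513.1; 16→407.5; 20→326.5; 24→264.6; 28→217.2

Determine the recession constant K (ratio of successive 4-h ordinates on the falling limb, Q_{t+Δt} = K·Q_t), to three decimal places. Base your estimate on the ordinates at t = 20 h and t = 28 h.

Using the recession-limb readings at t = 20 h and t = 28 h: Q falls from 326.5 to 217.2 L/s over 2 intervals.
K = (Q₂/Q₁)^(1/2) = (217.2/326.5)^(1/2) = 0.816.

K ≈ 0.816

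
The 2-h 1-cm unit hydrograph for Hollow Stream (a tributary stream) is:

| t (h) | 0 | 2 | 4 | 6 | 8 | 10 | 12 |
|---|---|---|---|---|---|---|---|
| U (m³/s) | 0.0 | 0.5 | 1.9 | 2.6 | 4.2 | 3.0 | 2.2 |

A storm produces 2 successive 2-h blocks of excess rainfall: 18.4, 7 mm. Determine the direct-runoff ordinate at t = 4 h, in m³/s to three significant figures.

By discrete convolution, Q_j = Σ (P_i / 10 mm) · U_{j−i}.
At t = 4 h (j=2): Q = (18.4/10)·1.9 + (7/10)·0.5 = 3.85 m³/s.

Q ≈ 3.85 m³/s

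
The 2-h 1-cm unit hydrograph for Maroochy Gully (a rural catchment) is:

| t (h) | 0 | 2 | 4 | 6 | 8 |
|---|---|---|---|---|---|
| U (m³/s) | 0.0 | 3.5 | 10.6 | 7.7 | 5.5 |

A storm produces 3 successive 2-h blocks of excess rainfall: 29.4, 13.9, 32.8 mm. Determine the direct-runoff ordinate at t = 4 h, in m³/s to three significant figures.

By discrete convolution, Q_j = Σ (P_i / 10 mm) · U_{j−i}.
At t = 4 h (j=2): Q = (29.4/10)·10.6 + (13.9/10)·3.5 + (32.8/10)·0.0 = 36.0 m³/s.

Q ≈ 36.0 m³/s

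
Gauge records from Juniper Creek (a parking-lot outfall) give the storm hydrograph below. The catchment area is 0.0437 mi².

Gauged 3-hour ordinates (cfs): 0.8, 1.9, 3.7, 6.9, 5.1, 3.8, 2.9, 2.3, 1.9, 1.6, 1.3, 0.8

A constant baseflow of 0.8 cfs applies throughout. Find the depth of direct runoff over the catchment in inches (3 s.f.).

d ≈ 2.49 in

Direct runoff: 0.0, 1.1, 2.9, 6.1, 4.3, 3.0, 2.1, 1.5, 1.1, 0.8, 0.5, 0.0 cfs; ΣQ_DR = 23.40 cfs.
V = ΣQ_DR · Δt = 23.40 × 10800 s = 2.527 × 10^5 ft³.
Over A = 0.0437 mi², depth = V / A = 2.49 in.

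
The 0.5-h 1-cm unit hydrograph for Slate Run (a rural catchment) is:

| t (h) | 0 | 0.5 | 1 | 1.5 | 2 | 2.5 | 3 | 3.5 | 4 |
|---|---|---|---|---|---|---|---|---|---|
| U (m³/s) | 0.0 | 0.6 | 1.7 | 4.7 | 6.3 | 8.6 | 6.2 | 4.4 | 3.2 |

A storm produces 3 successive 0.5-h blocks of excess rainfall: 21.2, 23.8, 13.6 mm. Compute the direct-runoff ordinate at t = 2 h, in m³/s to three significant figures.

By discrete convolution, Q_j = Σ (P_i / 10 mm) · U_{j−i}.
At t = 2 h (j=4): Q = (21.2/10)·6.3 + (23.8/10)·4.7 + (13.6/10)·1.7 = 26.9 m³/s.

Q ≈ 26.9 m³/s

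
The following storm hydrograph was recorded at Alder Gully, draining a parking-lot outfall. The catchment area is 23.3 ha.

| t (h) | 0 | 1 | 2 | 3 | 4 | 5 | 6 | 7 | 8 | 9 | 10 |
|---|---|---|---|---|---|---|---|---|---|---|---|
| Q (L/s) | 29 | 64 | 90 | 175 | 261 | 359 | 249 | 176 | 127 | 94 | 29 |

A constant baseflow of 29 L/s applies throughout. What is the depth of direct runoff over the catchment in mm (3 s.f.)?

Direct runoff: 0.0, 35.0, 61.0, 146.0, 232.0, 330.0, 220.0, 147.0, 98.0, 65.0, 0.0 L/s; ΣQ_DR = 1334 L/s.
V = ΣQ_DR · Δt = 1334 × 3600 s = 4.802 × 10^6 L.
Over A = 23.3 ha, depth = V / A = 20.6 mm.

d ≈ 20.6 mm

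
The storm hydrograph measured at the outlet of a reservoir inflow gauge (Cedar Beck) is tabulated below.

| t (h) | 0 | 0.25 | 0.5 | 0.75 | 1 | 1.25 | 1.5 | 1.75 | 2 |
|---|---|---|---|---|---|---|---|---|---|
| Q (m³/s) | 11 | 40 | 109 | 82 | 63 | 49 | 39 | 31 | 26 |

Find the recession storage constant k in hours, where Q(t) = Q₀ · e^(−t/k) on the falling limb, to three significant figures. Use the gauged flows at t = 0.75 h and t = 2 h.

k ≈ 1.09 h

On the falling limb, Q drops from 82 to 26 m³/s between t = 0.75 h and t = 2 h (Δt = 1.25 h).
k = −Δt / ln(Q₂/Q₁) = −1.25 / ln(26/82) = 1.09 h.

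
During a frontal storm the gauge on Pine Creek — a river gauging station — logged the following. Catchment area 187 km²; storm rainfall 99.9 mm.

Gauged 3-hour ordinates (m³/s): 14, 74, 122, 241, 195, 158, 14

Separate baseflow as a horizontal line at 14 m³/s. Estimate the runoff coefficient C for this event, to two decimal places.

ΣQ_DR = 720.0 m³/s; V = ΣQ_DR·Δt = 7.776 × 10^6 m³.
Runoff depth d = V / A = 41.58 mm.
C = d / P = 41.58 / 99.9 = 0.42.

C ≈ 0.42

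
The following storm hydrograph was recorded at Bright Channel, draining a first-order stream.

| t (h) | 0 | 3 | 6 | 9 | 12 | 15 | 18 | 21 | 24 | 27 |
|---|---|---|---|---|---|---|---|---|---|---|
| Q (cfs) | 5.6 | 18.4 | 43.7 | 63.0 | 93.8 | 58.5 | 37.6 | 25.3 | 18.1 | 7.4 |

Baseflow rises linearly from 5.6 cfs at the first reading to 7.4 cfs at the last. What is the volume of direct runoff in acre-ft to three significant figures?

Direct-runoff ordinates (Q − Q_b): 0.00, 12.60, 37.70, 56.80, 87.40, 51.90, 30.80, 18.30, 10.90, 0.00 cfs.
ΣQ_DR = 306.4 cfs.
With Δt = 3 h = 10800 s, V = ΣQ_DR · Δt = 306.4 × 10800 = 3.31 × 10^6 ft³ = 76.0 acre-ft.

V ≈ 76.0 acre-ft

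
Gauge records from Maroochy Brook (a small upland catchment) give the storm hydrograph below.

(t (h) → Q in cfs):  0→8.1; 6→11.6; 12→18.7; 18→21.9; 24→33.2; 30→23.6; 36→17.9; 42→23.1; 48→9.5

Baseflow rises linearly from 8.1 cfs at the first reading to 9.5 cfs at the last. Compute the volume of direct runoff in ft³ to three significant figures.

Direct-runoff ordinates (Q − Q_b): 0.00, 3.33, 10.25, 13.28, 24.40, 14.62, 8.75, 13.78, 0.00 cfs.
ΣQ_DR = 88.40 cfs.
With Δt = 6 h = 21600 s, V = ΣQ_DR · Δt = 88.40 × 21600 = 1.91 × 10^6 ft³.

V ≈ 1.91 × 10^6 ft³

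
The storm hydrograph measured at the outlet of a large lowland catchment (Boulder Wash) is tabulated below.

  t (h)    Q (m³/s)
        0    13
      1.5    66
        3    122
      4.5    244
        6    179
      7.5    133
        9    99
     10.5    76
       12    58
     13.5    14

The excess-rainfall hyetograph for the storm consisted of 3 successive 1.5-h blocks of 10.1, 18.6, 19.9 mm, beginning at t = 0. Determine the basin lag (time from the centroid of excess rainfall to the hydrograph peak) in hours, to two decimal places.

Centroid of excess rainfall: t_c = Σ P_i·t̄_i / ΣP_i = 2.5525 h (block centres at 0.75, 2.25, 3.75 h).
Hydrograph peak occurs at t = 4.5 h, so basin lag t_L = 4.5 − 2.5525 = 1.95 h.

t_L ≈ 1.95 h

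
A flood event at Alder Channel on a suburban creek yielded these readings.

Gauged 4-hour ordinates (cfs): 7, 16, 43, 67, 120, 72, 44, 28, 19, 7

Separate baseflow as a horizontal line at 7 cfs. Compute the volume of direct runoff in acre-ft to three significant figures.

Direct-runoff ordinates (Q − Q_b): 0.0, 9.0, 36.0, 60.0, 113.0, 65.0, 37.0, 21.0, 12.0, 0.0 cfs.
ΣQ_DR = 353.0 cfs.
With Δt = 4 h = 14400 s, V = ΣQ_DR · Δt = 353.0 × 14400 = 5.08 × 10^6 ft³ = 117 acre-ft.

V ≈ 117 acre-ft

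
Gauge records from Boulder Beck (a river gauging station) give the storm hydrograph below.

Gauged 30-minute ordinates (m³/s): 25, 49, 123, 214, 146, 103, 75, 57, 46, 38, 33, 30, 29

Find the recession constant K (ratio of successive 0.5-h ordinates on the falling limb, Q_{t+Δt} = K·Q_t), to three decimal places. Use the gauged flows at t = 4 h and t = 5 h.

Using the recession-limb readings at t = 4 h and t = 5 h: Q falls from 46 to 33 m³/s over 2 intervals.
K = (Q₂/Q₁)^(1/2) = (33/46)^(1/2) = 0.847.

K ≈ 0.847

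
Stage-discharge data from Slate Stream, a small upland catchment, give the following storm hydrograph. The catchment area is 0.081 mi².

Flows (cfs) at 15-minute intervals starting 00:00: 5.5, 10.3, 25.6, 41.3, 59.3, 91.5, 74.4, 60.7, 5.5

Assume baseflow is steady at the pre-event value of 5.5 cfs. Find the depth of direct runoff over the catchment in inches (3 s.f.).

d ≈ 1.55 in

Direct runoff: 0.0, 4.8, 20.1, 35.8, 53.8, 86.0, 68.9, 55.2, 0.0 cfs; ΣQ_DR = 324.6 cfs.
V = ΣQ_DR · Δt = 324.6 × 900 s = 2.921 × 10^5 ft³.
Over A = 0.081 mi², depth = V / A = 1.55 in.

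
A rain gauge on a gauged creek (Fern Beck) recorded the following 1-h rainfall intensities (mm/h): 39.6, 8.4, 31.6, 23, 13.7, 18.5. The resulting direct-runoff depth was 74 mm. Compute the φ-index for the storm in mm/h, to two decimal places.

φ ≈ 10.48 mm/h

Only the 5 blocks with intensity above φ contribute runoff: 39.6, 31.6, 23, 13.7, 18.5 mm/h.
Σ(I−φ)·Δt = d  ⇒  (39.6+31.6+23+13.7+18.5 − 5φ)·1 = 74
φ = (126.4 − 74/1) / 5 = 10.48 mm/h.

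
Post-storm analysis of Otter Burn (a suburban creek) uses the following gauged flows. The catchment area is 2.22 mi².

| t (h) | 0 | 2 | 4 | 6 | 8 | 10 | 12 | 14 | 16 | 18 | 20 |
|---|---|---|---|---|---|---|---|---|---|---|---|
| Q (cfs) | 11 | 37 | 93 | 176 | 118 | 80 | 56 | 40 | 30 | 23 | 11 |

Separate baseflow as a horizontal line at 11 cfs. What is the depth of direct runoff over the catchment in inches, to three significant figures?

Direct runoff: 0.0, 26.0, 82.0, 165.0, 107.0, 69.0, 45.0, 29.0, 19.0, 12.0, 0.0 cfs; ΣQ_DR = 554.0 cfs.
V = ΣQ_DR · Δt = 554.0 × 7200 s = 3.989 × 10^6 ft³.
Over A = 2.22 mi², depth = V / A = 0.773 in.

d ≈ 0.773 in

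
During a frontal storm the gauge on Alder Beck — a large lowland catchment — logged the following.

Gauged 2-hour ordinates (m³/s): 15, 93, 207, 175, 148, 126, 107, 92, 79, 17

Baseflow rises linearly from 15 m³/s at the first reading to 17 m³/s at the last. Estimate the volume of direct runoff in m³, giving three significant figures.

Direct-runoff ordinates (Q − Q_b): 0.00, 77.78, 191.56, 159.33, 132.11, 109.89, 90.67, 75.44, 62.22, 0.00 m³/s.
ΣQ_DR = 899.0 m³/s.
With Δt = 2 h = 7200 s, V = ΣQ_DR · Δt = 899.0 × 7200 = 6.47 × 10^6 m³.

V ≈ 6.47 × 10^6 m³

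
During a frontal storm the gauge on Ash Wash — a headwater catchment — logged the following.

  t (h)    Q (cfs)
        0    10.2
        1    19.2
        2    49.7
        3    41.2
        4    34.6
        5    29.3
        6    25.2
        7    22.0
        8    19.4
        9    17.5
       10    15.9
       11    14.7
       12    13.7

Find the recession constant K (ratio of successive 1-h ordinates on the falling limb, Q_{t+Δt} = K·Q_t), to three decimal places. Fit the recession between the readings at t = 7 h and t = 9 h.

Using the recession-limb readings at t = 7 h and t = 9 h: Q falls from 22.0 to 17.5 cfs over 2 intervals.
K = (Q₂/Q₁)^(1/2) = (17.5/22.0)^(1/2) = 0.892.

K ≈ 0.892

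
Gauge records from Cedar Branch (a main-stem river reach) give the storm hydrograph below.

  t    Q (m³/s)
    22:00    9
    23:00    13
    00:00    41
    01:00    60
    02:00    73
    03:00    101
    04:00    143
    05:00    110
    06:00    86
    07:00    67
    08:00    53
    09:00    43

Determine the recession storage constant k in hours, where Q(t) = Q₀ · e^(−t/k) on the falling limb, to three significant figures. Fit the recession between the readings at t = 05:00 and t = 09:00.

k ≈ 4.26 h

On the falling limb, Q drops from 110 to 43 m³/s between t = 05:00 and t = 09:00 (Δt = 4 h).
k = −Δt / ln(Q₂/Q₁) = −4 / ln(43/110) = 4.26 h.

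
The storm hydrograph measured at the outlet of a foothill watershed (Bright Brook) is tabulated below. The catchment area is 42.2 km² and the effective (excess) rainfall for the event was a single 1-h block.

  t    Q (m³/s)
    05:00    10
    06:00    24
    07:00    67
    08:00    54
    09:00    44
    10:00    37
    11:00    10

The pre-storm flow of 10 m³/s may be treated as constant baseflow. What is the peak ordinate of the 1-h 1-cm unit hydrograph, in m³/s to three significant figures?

Direct runoff: 0.0, 14.0, 57.0, 44.0, 34.0, 27.0, 0.0 m³/s; ΣQ_DR = 176.0 m³/s, peak = 57.0 m³/s.
Runoff depth d = ΣQ_DR·Δt / A = 176.0 × 3600 / (42.2 km²) = 15.01 mm.
The 1-cm UH is the DRH scaled by (10 mm)/d, so U_p = 57.0 × 10/15.01 = 38.0 m³/s.

U_p ≈ 38.0 m³/s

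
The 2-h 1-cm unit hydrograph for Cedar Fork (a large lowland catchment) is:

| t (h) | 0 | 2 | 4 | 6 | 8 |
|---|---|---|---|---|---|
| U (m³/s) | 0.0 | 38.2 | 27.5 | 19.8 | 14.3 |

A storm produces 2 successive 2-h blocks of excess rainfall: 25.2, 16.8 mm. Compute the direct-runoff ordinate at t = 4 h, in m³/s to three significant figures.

By discrete convolution, Q_j = Σ (P_i / 10 mm) · U_{j−i}.
At t = 4 h (j=2): Q = (25.2/10)·27.5 + (16.8/10)·38.2 = 133 m³/s.

Q ≈ 133 m³/s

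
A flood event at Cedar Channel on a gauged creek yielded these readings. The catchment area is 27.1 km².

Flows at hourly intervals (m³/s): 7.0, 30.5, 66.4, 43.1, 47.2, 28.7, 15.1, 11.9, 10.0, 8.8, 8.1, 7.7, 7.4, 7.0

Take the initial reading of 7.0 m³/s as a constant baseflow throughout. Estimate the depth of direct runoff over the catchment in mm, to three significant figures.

Direct runoff: 0.0, 23.5, 59.4, 36.1, 40.2, 21.7, 8.1, 4.9, 3.0, 1.8, 1.1, 0.7, 0.4, 0.0 m³/s; ΣQ_DR = 200.9 m³/s.
V = ΣQ_DR · Δt = 200.9 × 3600 s = 7.232 × 10^5 m³.
Over A = 27.1 km², depth = V / A = 26.7 mm.

d ≈ 26.7 mm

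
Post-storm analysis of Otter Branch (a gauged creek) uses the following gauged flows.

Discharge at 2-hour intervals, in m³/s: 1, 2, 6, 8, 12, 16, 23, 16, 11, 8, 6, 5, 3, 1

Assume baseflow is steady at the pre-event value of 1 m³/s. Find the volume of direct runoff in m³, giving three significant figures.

V ≈ 7.49 × 10^5 m³

Direct-runoff ordinates (Q − Q_b): 0.0, 1.0, 5.0, 7.0, 11.0, 15.0, 22.0, 15.0, 10.0, 7.0, 5.0, 4.0, 2.0, 0.0 m³/s.
ΣQ_DR = 104.0 m³/s.
With Δt = 2 h = 7200 s, V = ΣQ_DR · Δt = 104.0 × 7200 = 7.49 × 10^5 m³.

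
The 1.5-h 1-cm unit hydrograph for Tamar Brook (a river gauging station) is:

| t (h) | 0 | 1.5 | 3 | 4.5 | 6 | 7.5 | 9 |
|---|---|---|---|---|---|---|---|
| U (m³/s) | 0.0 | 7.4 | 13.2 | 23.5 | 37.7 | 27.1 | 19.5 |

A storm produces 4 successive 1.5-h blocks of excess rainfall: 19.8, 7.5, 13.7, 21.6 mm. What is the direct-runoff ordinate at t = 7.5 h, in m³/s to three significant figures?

By discrete convolution, Q_j = Σ (P_i / 10 mm) · U_{j−i}.
At t = 7.5 h (j=5): Q = (19.8/10)·27.1 + (7.5/10)·37.7 + (13.7/10)·23.5 + (21.6/10)·13.2 = 143 m³/s.

Q ≈ 143 m³/s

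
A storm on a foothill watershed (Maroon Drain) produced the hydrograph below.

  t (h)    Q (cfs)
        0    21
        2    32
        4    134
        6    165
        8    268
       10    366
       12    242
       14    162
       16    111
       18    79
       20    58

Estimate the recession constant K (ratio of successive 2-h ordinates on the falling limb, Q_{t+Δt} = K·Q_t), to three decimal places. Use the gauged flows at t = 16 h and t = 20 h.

Using the recession-limb readings at t = 16 h and t = 20 h: Q falls from 111 to 58 cfs over 2 intervals.
K = (Q₂/Q₁)^(1/2) = (58/111)^(1/2) = 0.723.

K ≈ 0.723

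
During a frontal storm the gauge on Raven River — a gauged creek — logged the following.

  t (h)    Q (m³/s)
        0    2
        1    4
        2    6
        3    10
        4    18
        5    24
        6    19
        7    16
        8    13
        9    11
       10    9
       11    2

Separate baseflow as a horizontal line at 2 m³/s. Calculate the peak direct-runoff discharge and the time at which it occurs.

Q_p = 22.0 m³/s at t = 5 h

Subtracting baseflow gives direct-runoff ordinates: 0.0, 2.0, 4.0, 8.0, 16.0, 22.0, 17.0, 14.0, 11.0, 9.0, 7.0, 0.0 m³/s.
The maximum is 22.0 m³/s, occurring at the reading for t = 5 h.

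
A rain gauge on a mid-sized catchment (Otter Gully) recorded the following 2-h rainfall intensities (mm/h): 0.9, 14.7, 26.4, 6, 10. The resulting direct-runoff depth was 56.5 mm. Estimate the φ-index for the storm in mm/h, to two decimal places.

φ ≈ 7.62 mm/h

Only the 3 blocks with intensity above φ contribute runoff: 14.7, 26.4, 10 mm/h.
Σ(I−φ)·Δt = d  ⇒  (14.7+26.4+10 − 3φ)·2 = 56.5
φ = (51.10 − 56.5/2) / 3 = 7.62 mm/h.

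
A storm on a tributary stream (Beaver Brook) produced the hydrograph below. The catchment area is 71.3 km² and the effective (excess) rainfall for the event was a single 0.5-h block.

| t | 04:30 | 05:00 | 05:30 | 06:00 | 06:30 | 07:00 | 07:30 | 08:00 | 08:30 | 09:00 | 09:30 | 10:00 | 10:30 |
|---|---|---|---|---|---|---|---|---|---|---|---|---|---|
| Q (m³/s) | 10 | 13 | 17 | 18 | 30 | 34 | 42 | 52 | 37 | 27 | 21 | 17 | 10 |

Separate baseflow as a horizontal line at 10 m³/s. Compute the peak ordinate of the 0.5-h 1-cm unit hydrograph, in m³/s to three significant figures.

U_p ≈ 84.0 m³/s

Direct runoff: 0.0, 3.0, 7.0, 8.0, 20.0, 24.0, 32.0, 42.0, 27.0, 17.0, 11.0, 7.0, 0.0 m³/s; ΣQ_DR = 198.0 m³/s, peak = 42.0 m³/s.
Runoff depth d = ΣQ_DR·Δt / A = 198.0 × 1800 / (71.3 km²) = 4.999 mm.
The 1-cm UH is the DRH scaled by (10 mm)/d, so U_p = 42.0 × 10/4.999 = 84.0 m³/s.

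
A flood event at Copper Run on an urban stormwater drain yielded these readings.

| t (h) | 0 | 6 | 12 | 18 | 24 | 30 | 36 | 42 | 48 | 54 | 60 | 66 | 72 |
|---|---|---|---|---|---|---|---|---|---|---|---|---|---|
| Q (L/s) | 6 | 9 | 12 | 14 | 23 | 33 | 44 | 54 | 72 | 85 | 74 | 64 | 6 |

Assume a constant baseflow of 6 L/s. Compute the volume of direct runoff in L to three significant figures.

Direct-runoff ordinates (Q − Q_b): 0.0, 3.0, 6.0, 8.0, 17.0, 27.0, 38.0, 48.0, 66.0, 79.0, 68.0, 58.0, 0.0 L/s.
ΣQ_DR = 418.0 L/s.
With Δt = 6 h = 21600 s, V = ΣQ_DR · Δt = 418.0 × 21600 = 9.03 × 10^6 L.

V ≈ 9.03 × 10^6 L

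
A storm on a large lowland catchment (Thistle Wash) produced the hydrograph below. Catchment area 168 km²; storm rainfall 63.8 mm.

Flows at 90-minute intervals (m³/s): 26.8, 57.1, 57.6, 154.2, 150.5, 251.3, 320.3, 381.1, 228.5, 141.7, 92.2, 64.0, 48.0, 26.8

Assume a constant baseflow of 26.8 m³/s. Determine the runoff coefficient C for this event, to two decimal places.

C ≈ 0.82

ΣQ_DR = 1625 m³/s; V = ΣQ_DR·Δt = 8.774 × 10^6 m³.
Runoff depth d = V / A = 52.23 mm.
C = d / P = 52.23 / 63.8 = 0.82.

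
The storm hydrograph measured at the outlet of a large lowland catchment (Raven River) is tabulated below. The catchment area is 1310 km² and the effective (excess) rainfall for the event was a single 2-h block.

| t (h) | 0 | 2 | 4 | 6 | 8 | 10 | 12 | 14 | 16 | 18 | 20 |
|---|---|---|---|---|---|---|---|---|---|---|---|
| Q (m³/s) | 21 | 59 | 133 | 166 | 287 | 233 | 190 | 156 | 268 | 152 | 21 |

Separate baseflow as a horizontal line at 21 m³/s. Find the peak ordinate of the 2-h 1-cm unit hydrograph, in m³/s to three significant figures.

Direct runoff: 0.0, 38.0, 112.0, 145.0, 266.0, 212.0, 169.0, 135.0, 247.0, 131.0, 0.0 m³/s; ΣQ_DR = 1455 m³/s, peak = 266.0 m³/s.
Runoff depth d = ΣQ_DR·Δt / A = 1455 × 7200 / (1310 km²) = 7.997 mm.
The 1-cm UH is the DRH scaled by (10 mm)/d, so U_p = 266.0 × 10/7.997 = 333 m³/s.

U_p ≈ 333 m³/s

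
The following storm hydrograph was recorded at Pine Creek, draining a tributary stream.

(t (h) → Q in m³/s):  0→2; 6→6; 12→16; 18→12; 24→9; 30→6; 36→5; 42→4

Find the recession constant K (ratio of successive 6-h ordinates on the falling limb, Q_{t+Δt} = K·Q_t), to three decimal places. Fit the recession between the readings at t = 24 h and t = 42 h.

K ≈ 0.763

Using the recession-limb readings at t = 24 h and t = 42 h: Q falls from 9 to 4 m³/s over 3 intervals.
K = (Q₂/Q₁)^(1/3) = (4/9)^(1/3) = 0.763.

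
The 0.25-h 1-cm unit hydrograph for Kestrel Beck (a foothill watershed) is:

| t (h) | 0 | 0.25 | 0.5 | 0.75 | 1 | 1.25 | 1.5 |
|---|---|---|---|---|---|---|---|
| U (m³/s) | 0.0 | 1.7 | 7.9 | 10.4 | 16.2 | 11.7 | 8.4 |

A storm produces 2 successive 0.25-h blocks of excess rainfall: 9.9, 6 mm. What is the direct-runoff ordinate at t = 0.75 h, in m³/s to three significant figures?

By discrete convolution, Q_j = Σ (P_i / 10 mm) · U_{j−i}.
At t = 0.75 h (j=3): Q = (9.9/10)·10.4 + (6/10)·7.9 = 15.0 m³/s.

Q ≈ 15.0 m³/s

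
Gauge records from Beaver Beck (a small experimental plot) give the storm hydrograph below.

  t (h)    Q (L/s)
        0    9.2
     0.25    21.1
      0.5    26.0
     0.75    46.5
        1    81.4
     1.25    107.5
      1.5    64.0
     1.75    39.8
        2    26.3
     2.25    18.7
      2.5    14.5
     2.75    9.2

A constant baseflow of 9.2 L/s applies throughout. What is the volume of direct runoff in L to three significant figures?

V ≈ 3.18 × 10^5 L

Direct-runoff ordinates (Q − Q_b): 0.0, 11.9, 16.8, 37.3, 72.2, 98.3, 54.8, 30.6, 17.1, 9.5, 5.3, 0.0 L/s.
ΣQ_DR = 353.8 L/s.
With Δt = 0.25 h = 900 s, V = ΣQ_DR · Δt = 353.8 × 900 = 3.18 × 10^5 L.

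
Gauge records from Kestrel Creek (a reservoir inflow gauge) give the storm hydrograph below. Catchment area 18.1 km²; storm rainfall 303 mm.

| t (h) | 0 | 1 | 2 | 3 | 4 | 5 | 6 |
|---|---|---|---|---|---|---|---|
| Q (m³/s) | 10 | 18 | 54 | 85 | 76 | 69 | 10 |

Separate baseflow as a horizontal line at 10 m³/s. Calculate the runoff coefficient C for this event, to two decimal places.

ΣQ_DR = 252.0 m³/s; V = ΣQ_DR·Δt = 9.072 × 10^5 m³.
Runoff depth d = V / A = 50.12 mm.
C = d / P = 50.12 / 303 = 0.17.

C ≈ 0.17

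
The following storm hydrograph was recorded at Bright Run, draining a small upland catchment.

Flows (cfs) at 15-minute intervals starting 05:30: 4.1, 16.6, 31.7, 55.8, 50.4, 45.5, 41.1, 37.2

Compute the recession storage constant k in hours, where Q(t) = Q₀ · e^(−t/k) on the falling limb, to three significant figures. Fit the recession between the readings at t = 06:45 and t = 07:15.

k ≈ 2.48 h

On the falling limb, Q drops from 45.5 to 37.2 cfs between t = 06:45 and t = 07:15 (Δt = 0.5 h).
k = −Δt / ln(Q₂/Q₁) = −0.5 / ln(37.2/45.5) = 2.48 h.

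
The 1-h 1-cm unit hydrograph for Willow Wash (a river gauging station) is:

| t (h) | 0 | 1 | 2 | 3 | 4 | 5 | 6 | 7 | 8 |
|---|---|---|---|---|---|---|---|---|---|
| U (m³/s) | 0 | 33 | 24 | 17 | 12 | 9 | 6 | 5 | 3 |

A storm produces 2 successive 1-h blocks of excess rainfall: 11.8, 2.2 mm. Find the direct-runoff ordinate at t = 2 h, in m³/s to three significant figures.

Q ≈ 35.6 m³/s

By discrete convolution, Q_j = Σ (P_i / 10 mm) · U_{j−i}.
At t = 2 h (j=2): Q = (11.8/10)·24 + (2.2/10)·33 = 35.6 m³/s.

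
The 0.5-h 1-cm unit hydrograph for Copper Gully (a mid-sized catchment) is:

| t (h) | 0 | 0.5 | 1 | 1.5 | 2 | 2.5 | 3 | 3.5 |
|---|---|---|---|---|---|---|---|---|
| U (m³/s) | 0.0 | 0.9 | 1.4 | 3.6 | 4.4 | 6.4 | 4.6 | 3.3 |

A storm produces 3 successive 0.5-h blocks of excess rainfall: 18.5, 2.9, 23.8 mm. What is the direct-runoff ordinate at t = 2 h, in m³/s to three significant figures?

By discrete convolution, Q_j = Σ (P_i / 10 mm) · U_{j−i}.
At t = 2 h (j=4): Q = (18.5/10)·4.4 + (2.9/10)·3.6 + (23.8/10)·1.4 = 12.5 m³/s.

Q ≈ 12.5 m³/s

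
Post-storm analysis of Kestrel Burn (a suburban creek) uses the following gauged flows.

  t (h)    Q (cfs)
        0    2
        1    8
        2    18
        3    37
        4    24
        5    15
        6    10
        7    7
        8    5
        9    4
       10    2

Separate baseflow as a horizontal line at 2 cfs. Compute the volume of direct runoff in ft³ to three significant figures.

V ≈ 3.96 × 10^5 ft³

Direct-runoff ordinates (Q − Q_b): 0.0, 6.0, 16.0, 35.0, 22.0, 13.0, 8.0, 5.0, 3.0, 2.0, 0.0 cfs.
ΣQ_DR = 110.0 cfs.
With Δt = 1 h = 3600 s, V = ΣQ_DR · Δt = 110.0 × 3600 = 3.96 × 10^5 ft³.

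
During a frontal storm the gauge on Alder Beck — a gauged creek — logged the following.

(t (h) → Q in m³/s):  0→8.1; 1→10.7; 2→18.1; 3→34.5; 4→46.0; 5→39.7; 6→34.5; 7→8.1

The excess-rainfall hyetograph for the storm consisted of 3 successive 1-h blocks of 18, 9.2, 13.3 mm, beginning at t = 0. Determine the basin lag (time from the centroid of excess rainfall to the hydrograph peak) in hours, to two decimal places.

t_L ≈ 2.62 h

Centroid of excess rainfall: t_c = Σ P_i·t̄_i / ΣP_i = 1.3840 h (block centres at 0.5, 1.5, 2.5 h).
Hydrograph peak occurs at t = 4 h, so basin lag t_L = 4 − 1.3840 = 2.62 h.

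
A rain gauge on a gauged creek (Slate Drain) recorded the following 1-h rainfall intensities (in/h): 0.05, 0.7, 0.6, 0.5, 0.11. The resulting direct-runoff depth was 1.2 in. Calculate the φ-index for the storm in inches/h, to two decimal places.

φ ≈ 0.20 in/h

Only the 3 blocks with intensity above φ contribute runoff: 0.7, 0.6, 0.5 in/h.
Σ(I−φ)·Δt = d  ⇒  (0.7+0.6+0.5 − 3φ)·1 = 1.2
φ = (1.800 − 1.2/1) / 3 = 0.20 in/h.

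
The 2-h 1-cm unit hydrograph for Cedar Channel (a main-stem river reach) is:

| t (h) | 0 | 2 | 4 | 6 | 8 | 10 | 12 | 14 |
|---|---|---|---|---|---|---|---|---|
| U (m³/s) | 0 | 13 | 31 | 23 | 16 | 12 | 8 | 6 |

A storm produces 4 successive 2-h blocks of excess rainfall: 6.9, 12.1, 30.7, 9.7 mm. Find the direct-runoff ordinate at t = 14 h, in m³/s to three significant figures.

Q ≈ 66.2 m³/s

By discrete convolution, Q_j = Σ (P_i / 10 mm) · U_{j−i}.
At t = 14 h (j=7): Q = (6.9/10)·6 + (12.1/10)·8 + (30.7/10)·12 + (9.7/10)·16 = 66.2 m³/s.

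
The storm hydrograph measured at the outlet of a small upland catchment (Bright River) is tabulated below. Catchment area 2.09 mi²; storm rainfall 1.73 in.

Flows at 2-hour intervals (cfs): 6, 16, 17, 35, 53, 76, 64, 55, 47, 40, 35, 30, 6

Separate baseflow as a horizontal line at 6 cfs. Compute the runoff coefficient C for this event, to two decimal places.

ΣQ_DR = 402.0 cfs; V = ΣQ_DR·Δt = 2.894 × 10^6 ft³.
Runoff depth d = V / A = 0.5961 in.
C = d / P = 0.5961 / 1.73 = 0.34.

C ≈ 0.34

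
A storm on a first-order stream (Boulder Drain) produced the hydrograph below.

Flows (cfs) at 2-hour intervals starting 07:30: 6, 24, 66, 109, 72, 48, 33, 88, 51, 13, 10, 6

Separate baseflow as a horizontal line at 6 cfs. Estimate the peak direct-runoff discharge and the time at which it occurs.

Q_p = 103.0 cfs at t = 13:30

Subtracting baseflow gives direct-runoff ordinates: 0.0, 18.0, 60.0, 103.0, 66.0, 42.0, 27.0, 82.0, 45.0, 7.0, 4.0, 0.0 cfs.
The maximum is 103.0 cfs, occurring at the reading for t = 13:30.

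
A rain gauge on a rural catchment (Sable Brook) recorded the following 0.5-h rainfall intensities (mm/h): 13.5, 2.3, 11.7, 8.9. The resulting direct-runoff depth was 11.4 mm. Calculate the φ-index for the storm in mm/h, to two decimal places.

Only the 3 blocks with intensity above φ contribute runoff: 13.5, 11.7, 8.9 mm/h.
Σ(I−φ)·Δt = d  ⇒  (13.5+11.7+8.9 − 3φ)·0.5 = 11.4
φ = (34.10 − 11.4/0.5) / 3 = 3.77 mm/h.

φ ≈ 3.77 mm/h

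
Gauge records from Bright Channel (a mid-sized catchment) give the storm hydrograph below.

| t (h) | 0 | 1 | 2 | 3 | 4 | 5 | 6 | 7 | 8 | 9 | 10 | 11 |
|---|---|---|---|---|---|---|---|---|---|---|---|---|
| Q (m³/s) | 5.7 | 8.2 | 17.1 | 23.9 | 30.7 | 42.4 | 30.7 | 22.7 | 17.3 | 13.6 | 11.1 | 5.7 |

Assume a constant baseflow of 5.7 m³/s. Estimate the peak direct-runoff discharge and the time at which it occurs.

Subtracting baseflow gives direct-runoff ordinates: 0.0, 2.5, 11.4, 18.2, 25.0, 36.7, 25.0, 17.0, 11.6, 7.9, 5.4, 0.0 m³/s.
The maximum is 36.7 m³/s, occurring at the reading for t = 5 h.

Q_p = 36.7 m³/s at t = 5 h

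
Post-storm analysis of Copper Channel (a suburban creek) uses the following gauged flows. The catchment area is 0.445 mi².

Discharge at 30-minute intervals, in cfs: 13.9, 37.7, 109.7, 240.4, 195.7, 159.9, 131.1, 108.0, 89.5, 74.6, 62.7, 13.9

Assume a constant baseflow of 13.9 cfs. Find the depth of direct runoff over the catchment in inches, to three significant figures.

Direct runoff: 0.0, 23.8, 95.8, 226.5, 181.8, 146.0, 117.2, 94.1, 75.6, 60.7, 48.8, 0.0 cfs; ΣQ_DR = 1070 cfs.
V = ΣQ_DR · Δt = 1070 × 1800 s = 1.927 × 10^6 ft³.
Over A = 0.445 mi², depth = V / A = 1.86 in.

d ≈ 1.86 in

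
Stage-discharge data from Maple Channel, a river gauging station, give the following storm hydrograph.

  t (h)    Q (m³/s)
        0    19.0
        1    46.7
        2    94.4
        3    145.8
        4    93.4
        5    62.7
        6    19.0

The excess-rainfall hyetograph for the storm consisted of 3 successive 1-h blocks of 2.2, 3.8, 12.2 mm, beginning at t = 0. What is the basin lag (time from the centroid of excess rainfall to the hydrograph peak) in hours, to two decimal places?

t_L ≈ 0.95 h

Centroid of excess rainfall: t_c = Σ P_i·t̄_i / ΣP_i = 2.0495 h (block centres at 0.5, 1.5, 2.5 h).
Hydrograph peak occurs at t = 3 h, so basin lag t_L = 3 − 2.0495 = 0.95 h.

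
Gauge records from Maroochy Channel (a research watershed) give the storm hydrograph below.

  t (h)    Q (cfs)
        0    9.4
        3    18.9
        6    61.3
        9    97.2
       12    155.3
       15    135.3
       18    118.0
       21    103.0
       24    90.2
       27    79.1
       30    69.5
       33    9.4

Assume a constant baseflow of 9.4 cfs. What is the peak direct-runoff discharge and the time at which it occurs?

Q_p = 145.9 cfs at t = 12 h

Subtracting baseflow gives direct-runoff ordinates: 0.0, 9.5, 51.9, 87.8, 145.9, 125.9, 108.6, 93.6, 80.8, 69.7, 60.1, 0.0 cfs.
The maximum is 145.9 cfs, occurring at the reading for t = 12 h.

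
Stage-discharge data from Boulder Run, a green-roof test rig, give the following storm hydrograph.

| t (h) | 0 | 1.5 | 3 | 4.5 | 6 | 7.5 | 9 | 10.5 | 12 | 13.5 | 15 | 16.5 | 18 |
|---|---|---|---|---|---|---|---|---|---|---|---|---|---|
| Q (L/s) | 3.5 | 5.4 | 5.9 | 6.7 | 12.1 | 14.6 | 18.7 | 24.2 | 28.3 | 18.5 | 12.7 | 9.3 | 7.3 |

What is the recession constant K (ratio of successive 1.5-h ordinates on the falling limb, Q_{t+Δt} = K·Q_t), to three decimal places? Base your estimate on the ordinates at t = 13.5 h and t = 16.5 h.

K ≈ 0.709

Using the recession-limb readings at t = 13.5 h and t = 16.5 h: Q falls from 18.5 to 9.3 L/s over 2 intervals.
K = (Q₂/Q₁)^(1/2) = (9.3/18.5)^(1/2) = 0.709.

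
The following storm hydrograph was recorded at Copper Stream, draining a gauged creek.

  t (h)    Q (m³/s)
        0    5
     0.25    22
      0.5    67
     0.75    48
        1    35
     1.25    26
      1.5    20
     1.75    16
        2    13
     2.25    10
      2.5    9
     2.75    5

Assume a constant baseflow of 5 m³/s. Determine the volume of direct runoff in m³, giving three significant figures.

Direct-runoff ordinates (Q − Q_b): 0.0, 17.0, 62.0, 43.0, 30.0, 21.0, 15.0, 11.0, 8.0, 5.0, 4.0, 0.0 m³/s.
ΣQ_DR = 216.0 m³/s.
With Δt = 0.25 h = 900 s, V = ΣQ_DR · Δt = 216.0 × 900 = 1.94 × 10^5 m³.

V ≈ 1.94 × 10^5 m³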